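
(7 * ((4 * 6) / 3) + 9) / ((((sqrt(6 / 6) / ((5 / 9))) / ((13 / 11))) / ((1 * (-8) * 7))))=-236600 / 99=-2389.90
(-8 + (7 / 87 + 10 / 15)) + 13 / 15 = -926 / 145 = -6.39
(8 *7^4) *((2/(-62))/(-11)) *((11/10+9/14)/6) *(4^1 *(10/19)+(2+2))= 9708272/97185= 99.89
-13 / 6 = -2.17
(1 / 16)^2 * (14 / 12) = 7 / 1536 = 0.00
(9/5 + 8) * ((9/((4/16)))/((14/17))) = 2142/5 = 428.40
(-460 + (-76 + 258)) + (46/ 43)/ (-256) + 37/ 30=-22850201/ 82560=-276.77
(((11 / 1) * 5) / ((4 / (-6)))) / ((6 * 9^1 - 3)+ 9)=-1.38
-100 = -100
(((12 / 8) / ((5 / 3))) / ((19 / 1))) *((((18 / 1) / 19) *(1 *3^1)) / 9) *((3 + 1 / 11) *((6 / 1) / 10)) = 2754 / 99275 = 0.03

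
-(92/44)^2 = -529/121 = -4.37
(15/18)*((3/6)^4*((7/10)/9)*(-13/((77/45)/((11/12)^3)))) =-7865/331776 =-0.02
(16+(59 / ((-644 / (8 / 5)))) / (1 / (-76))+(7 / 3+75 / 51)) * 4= 5081672 / 41055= 123.78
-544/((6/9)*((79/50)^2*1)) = -2040000/6241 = -326.87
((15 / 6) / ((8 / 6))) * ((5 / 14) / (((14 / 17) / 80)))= 6375 / 98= 65.05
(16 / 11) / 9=16 / 99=0.16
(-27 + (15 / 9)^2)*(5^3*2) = -54500 / 9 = -6055.56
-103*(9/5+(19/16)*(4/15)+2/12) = -14111/60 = -235.18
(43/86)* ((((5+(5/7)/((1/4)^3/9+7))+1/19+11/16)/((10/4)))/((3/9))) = 30083169/8582224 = 3.51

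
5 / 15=1 / 3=0.33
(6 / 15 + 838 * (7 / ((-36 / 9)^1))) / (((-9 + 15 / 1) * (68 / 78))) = -190593 / 680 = -280.28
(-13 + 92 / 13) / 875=-11 / 1625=-0.01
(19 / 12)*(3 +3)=19 / 2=9.50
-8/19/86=-0.00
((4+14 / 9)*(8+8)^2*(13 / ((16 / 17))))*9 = 176800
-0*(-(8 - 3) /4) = 0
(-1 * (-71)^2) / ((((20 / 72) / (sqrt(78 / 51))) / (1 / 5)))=-90738 * sqrt(442) / 425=-4488.61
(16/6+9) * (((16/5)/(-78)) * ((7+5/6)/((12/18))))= -658/117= -5.62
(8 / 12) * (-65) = -130 / 3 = -43.33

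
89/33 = 2.70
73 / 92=0.79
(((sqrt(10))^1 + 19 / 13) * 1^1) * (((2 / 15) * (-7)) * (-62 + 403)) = -4774 * sqrt(10) / 15- 90706 / 195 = -1471.61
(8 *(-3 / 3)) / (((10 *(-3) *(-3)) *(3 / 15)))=-0.44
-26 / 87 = -0.30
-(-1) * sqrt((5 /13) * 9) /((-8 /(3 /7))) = -9 * sqrt(65) /728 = -0.10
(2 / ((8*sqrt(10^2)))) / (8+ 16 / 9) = 9 / 3520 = 0.00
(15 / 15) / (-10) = -1 / 10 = -0.10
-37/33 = -1.12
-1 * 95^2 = -9025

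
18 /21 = 6 /7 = 0.86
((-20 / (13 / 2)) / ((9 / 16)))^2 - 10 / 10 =395911 / 13689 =28.92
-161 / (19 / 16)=-2576 / 19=-135.58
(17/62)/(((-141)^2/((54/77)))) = 51/5272883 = 0.00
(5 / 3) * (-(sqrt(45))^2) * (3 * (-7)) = 1575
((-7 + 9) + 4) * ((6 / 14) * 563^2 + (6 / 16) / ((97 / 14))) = 1106856189 / 1358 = 815063.47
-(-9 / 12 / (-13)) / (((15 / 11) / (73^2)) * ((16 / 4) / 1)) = -58619 / 1040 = -56.36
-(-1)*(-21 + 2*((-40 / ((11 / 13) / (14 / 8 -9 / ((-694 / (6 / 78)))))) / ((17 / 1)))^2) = 111226576259 / 4210582321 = 26.42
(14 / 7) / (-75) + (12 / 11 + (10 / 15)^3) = 1.36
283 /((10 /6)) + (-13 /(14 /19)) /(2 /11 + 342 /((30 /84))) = 626062783 /3687460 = 169.78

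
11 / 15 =0.73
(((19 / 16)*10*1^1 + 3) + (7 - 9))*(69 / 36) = 2369 / 96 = 24.68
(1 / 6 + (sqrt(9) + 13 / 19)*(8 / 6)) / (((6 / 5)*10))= 193 / 456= 0.42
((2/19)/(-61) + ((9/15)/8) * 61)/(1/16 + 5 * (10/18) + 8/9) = 1272102/1037305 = 1.23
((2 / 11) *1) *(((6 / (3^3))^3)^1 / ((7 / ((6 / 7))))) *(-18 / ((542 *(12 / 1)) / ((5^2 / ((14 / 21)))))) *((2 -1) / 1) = -100 / 3943863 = -0.00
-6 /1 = -6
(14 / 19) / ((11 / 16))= 224 / 209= 1.07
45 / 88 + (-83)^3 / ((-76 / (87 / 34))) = 273607347 / 14212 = 19251.85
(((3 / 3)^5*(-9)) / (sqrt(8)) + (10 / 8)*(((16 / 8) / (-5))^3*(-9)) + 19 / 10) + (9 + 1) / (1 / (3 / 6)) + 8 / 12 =1243 / 150- 9*sqrt(2) / 4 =5.10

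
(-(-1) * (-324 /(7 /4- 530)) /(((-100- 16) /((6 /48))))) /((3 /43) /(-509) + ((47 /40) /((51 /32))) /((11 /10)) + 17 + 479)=-0.00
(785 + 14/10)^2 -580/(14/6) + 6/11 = 1189990598/1925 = 618176.93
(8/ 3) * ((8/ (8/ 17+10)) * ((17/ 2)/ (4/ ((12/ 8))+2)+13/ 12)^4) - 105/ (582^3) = 54995028055569431/ 379134783274968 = 145.05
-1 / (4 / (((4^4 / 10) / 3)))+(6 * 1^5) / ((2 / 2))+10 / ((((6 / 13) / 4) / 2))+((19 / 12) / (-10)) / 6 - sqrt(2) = 25513 / 144 - sqrt(2) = 175.76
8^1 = 8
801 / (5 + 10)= 53.40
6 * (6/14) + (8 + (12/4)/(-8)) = 571/56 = 10.20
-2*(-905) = 1810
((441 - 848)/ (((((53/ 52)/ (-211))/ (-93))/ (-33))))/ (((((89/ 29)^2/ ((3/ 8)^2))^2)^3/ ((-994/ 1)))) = -320187612209293300114499915869743933/ 112446464808296125592682138116816896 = -2.85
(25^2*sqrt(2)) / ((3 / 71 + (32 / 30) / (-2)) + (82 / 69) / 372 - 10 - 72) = -2847543750*sqrt(2) / 375820579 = -10.72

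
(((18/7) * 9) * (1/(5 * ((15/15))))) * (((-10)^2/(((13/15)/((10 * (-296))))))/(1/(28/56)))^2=134979002535.93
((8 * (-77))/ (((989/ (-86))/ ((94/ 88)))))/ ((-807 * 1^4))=-1316/ 18561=-0.07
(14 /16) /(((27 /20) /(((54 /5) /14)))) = 1 /2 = 0.50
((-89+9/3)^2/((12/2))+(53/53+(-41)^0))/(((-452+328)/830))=-768580/93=-8264.30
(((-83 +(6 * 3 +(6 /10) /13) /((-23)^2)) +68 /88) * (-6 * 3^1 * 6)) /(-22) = -403.49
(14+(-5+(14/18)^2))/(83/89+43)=34621/158355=0.22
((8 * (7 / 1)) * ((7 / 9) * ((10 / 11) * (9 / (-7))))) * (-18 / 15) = 672 / 11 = 61.09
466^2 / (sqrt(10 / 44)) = 217156 * sqrt(110) / 5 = 455510.27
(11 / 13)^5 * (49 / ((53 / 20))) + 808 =16058081412 / 19678529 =816.02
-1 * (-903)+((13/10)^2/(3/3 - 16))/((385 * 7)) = 3650377331/4042500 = 903.00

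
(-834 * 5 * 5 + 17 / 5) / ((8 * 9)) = -104233 / 360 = -289.54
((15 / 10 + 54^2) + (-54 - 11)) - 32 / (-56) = 39943 / 14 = 2853.07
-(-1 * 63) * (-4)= -252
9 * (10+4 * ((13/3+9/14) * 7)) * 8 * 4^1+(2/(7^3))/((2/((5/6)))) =88510469/2058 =43008.00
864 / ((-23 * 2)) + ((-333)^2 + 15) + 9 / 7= 17852727 / 161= 110886.50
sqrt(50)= 5 * sqrt(2)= 7.07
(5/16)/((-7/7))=-0.31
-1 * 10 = -10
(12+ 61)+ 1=74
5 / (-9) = -5 / 9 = -0.56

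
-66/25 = -2.64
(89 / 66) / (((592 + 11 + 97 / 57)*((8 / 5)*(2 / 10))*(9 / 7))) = 42275 / 7799616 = 0.01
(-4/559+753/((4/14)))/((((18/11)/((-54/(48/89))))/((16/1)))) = -2884604899/1118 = -2580147.49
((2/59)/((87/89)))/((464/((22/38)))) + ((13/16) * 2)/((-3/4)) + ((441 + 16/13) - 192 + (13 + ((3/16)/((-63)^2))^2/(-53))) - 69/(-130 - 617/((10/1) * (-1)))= 52098567140874836395097/198793045744515226368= 262.07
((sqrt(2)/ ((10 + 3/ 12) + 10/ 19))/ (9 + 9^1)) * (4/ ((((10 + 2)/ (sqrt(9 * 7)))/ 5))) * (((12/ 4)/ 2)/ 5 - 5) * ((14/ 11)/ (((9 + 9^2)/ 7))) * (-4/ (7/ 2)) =7144 * sqrt(14)/ 521235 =0.05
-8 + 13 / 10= -6.70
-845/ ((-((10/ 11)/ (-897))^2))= 16453449441/ 20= 822672472.05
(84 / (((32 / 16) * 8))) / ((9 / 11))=77 / 12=6.42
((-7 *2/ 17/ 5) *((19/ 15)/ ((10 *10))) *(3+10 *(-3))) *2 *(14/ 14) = 1197/ 10625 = 0.11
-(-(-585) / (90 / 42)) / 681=-91 / 227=-0.40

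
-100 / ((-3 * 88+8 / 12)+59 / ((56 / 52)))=4200 / 8759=0.48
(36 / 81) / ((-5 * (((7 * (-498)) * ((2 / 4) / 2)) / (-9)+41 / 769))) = -6152 / 6705525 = -0.00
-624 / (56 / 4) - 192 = -1656 / 7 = -236.57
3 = 3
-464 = -464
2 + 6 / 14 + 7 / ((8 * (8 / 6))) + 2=1139 / 224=5.08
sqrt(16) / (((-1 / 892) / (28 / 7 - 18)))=49952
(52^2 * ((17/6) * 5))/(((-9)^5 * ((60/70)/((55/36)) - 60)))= 11061050/1013457987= 0.01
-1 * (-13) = 13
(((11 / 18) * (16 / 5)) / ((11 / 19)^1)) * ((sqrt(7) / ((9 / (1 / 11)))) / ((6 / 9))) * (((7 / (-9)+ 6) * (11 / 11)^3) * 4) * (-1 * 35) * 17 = -1700272 * sqrt(7) / 2673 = -1682.94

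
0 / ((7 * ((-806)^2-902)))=0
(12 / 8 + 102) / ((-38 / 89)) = -18423 / 76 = -242.41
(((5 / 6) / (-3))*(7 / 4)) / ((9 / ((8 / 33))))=-35 / 2673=-0.01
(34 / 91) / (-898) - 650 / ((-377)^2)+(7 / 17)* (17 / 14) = 34019525 / 68724838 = 0.50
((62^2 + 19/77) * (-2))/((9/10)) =-1973380/231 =-8542.77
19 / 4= 4.75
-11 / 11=-1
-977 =-977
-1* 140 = -140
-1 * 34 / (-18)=17 / 9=1.89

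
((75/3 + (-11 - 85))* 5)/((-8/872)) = 38695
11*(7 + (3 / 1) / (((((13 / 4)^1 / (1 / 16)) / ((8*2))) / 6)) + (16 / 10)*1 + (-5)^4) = 456984 / 65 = 7030.52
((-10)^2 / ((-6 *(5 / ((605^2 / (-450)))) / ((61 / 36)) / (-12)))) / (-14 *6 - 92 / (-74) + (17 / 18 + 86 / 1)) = -330447370 / 25101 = -13164.71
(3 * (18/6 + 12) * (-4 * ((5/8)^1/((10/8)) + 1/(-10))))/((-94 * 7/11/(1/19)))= 396/6251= 0.06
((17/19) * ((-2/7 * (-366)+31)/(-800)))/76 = -0.00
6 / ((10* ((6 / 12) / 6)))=36 / 5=7.20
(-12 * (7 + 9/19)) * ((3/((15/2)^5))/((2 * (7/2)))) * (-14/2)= 18176/1603125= 0.01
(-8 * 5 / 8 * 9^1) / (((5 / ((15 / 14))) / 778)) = -52515 / 7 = -7502.14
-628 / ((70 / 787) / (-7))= 247118 / 5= 49423.60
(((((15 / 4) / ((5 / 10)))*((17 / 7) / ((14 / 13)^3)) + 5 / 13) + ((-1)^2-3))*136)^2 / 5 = 12121442551240929 / 19485027380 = 622090.10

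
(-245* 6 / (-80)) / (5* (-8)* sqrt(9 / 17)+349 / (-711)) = 620099361 / 58219454264 - 1114673805* sqrt(17) / 7277431783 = -0.62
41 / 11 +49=580 / 11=52.73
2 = 2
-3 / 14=-0.21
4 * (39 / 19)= 156 / 19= 8.21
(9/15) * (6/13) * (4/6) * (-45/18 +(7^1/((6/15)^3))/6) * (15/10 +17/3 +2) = 8305/312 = 26.62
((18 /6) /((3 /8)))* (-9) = -72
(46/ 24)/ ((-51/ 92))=-529/ 153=-3.46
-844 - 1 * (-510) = -334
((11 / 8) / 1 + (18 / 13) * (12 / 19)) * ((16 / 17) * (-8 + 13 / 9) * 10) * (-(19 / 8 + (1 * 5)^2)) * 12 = 191446150 / 4199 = 45593.27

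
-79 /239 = -0.33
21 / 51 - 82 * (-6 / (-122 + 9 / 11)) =-82673 / 22661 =-3.65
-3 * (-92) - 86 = 190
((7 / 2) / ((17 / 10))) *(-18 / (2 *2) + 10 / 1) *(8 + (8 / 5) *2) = 2156 / 17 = 126.82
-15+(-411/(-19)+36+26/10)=4297/95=45.23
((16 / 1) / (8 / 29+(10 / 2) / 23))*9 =96048 / 329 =291.94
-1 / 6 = -0.17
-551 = -551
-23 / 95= -0.24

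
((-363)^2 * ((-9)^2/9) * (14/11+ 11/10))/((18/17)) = 53150823/20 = 2657541.15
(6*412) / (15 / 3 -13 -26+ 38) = 618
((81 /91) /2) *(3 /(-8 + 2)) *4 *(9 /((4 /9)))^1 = -6561 /364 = -18.02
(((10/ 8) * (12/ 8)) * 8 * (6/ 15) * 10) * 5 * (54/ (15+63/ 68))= 367200/ 361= 1017.17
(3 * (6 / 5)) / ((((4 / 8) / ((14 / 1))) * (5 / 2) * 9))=112 / 25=4.48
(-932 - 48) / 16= -245 / 4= -61.25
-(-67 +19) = 48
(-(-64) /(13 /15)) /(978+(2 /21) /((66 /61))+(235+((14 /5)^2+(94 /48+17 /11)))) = 133056000 /2206181237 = 0.06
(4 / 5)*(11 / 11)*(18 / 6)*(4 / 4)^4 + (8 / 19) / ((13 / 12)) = 3444 / 1235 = 2.79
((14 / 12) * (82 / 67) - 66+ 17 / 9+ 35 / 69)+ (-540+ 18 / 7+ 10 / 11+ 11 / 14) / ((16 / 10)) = -6783547543 / 17086608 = -397.01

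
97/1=97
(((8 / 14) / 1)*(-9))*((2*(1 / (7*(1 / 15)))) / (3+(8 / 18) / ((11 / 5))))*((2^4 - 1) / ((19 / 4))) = -6415200 / 295127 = -21.74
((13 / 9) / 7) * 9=13 / 7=1.86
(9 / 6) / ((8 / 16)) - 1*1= 2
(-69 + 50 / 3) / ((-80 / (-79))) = -12403 / 240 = -51.68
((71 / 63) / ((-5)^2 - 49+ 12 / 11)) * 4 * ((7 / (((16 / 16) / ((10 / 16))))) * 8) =-3905 / 567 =-6.89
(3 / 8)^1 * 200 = 75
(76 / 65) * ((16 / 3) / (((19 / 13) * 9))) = 64 / 135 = 0.47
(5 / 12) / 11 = 5 / 132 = 0.04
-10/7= -1.43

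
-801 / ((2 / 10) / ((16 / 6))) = -10680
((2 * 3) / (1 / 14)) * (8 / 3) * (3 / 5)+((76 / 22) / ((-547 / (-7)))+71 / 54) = 220552751 / 1624590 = 135.76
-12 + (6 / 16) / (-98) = -9411 / 784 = -12.00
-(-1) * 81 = 81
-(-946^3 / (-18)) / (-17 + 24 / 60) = 2116476340 / 747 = 2833301.66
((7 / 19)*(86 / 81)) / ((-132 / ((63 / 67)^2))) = -14749 / 5629206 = -0.00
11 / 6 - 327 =-1951 / 6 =-325.17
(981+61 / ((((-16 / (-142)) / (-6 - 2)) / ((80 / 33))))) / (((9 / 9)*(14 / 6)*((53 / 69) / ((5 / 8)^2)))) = -541834575 / 261184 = -2074.53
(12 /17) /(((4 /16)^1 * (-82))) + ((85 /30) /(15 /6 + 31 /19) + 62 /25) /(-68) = -2658757 /32828700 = -0.08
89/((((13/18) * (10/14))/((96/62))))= 538272/2015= 267.13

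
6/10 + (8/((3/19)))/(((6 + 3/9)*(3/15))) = 203/5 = 40.60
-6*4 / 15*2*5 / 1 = -16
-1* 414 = -414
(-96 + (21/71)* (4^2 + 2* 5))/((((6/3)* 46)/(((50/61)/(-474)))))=26125/15738854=0.00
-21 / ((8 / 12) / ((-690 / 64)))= 21735 / 64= 339.61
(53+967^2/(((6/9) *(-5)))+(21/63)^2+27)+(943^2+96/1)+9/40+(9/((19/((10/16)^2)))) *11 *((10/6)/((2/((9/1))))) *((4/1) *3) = 16664478559/27360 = 609081.82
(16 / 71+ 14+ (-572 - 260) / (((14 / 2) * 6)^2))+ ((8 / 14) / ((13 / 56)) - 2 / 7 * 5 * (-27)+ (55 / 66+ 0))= 45279461 / 814086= 55.62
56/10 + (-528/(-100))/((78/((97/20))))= 19267/3250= 5.93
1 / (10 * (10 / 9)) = 9 / 100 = 0.09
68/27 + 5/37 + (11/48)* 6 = 4.03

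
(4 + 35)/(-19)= -39/19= -2.05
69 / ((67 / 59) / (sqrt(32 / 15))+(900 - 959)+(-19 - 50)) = -983814144 / 1824979193 - 1091028 *sqrt(30) / 1824979193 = -0.54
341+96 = 437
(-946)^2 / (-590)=-447458 / 295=-1516.81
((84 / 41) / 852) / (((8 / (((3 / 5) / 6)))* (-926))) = -7 / 215646880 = -0.00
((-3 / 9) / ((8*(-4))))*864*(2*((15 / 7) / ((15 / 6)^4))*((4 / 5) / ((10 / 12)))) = 20736 / 21875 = 0.95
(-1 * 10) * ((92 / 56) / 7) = -115 / 49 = -2.35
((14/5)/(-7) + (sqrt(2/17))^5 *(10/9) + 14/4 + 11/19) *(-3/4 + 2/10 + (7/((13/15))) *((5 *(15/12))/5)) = 292 *sqrt(34)/33813 + 867459/24700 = 35.17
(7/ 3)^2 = 5.44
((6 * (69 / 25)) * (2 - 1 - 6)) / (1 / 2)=-828 / 5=-165.60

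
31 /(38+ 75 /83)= 2573 /3229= 0.80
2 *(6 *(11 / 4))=33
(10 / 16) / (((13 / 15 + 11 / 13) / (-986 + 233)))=-734175 / 2672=-274.77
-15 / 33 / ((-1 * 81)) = 0.01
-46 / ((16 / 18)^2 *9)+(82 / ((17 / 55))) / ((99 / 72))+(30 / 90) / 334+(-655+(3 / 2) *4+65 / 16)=-124951633 / 272544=-458.46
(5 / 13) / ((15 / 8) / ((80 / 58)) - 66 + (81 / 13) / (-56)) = -448 / 75423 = -0.01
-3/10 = -0.30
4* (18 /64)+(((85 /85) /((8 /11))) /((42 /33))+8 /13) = 4107 /1456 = 2.82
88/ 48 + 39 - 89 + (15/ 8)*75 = 2219/ 24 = 92.46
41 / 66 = 0.62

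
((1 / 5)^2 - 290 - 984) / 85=-14.99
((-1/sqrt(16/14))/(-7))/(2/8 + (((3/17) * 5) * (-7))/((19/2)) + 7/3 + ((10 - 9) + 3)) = 969 * sqrt(14)/160979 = 0.02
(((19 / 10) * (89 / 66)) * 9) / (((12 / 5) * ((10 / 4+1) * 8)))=1691 / 4928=0.34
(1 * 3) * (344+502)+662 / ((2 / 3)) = 3531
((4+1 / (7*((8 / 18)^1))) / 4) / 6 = 121 / 672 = 0.18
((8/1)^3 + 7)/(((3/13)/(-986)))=-2217514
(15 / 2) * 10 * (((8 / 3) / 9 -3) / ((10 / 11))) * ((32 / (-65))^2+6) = -10589161 / 7605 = -1392.39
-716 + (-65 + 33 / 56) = -43703 / 56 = -780.41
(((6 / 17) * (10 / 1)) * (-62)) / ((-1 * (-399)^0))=3720 / 17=218.82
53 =53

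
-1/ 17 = -0.06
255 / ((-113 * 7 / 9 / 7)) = -2295 / 113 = -20.31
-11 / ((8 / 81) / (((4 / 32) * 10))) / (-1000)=891 / 6400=0.14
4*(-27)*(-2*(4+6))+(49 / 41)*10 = 89050 / 41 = 2171.95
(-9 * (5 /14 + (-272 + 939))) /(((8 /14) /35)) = -2943045 /8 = -367880.62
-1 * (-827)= 827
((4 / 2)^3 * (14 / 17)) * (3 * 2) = 672 / 17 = 39.53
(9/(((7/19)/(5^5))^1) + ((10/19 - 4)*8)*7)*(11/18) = 37133261/798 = 46532.91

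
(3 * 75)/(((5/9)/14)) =5670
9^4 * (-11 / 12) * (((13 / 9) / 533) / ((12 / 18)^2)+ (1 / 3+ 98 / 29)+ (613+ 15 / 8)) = -141552919629 / 38048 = -3720377.41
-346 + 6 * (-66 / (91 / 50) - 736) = -4979.58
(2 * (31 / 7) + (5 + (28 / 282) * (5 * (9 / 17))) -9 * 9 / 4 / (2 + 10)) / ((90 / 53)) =58965521 / 8053920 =7.32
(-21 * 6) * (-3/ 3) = 126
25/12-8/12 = 17/12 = 1.42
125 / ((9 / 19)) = 2375 / 9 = 263.89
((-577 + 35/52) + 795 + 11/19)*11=2382831/988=2411.77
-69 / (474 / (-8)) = 92 / 79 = 1.16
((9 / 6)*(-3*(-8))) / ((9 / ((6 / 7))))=24 / 7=3.43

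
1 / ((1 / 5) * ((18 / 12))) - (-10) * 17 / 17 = 40 / 3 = 13.33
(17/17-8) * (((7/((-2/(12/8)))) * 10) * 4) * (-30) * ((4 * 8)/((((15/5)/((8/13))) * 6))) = -627200/13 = -48246.15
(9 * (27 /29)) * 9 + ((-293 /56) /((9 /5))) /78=85932859 /1140048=75.38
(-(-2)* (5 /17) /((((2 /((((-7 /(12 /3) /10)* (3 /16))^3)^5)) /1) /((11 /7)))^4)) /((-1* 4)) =-131321629981356187334595569379439904802598387846800658338597019272889026851313441 /255521433005793055194375488930679868578474261321225201932953257702704341932469398648850451024262834889874525388800000000000000000000000000000000000000000000000000000000000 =-0.00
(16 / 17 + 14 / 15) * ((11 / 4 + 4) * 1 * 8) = 8604 / 85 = 101.22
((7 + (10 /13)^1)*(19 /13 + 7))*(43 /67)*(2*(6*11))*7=441422520 /11323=38984.59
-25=-25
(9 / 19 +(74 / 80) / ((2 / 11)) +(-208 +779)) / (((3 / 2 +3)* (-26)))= -876373 / 177840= -4.93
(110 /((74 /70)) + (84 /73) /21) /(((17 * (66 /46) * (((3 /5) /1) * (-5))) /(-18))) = 12935108 /505087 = 25.61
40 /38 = 20 /19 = 1.05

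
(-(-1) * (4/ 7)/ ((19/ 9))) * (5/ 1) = 180/ 133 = 1.35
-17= -17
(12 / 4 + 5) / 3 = 8 / 3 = 2.67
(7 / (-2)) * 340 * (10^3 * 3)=-3570000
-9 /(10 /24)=-108 /5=-21.60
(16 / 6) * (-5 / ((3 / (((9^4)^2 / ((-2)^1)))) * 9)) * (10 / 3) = 35429400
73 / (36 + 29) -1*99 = -6362 / 65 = -97.88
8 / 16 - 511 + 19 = -983 / 2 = -491.50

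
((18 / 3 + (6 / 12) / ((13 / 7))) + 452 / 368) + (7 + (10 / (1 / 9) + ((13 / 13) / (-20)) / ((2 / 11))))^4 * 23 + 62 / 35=10786784073336929019 / 5358080000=2013180854.59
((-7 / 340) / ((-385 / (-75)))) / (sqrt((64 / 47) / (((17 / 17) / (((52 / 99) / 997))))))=-0.15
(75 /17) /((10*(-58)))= -15 /1972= -0.01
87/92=0.95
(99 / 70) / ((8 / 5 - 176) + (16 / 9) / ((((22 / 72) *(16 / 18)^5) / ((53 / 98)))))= -3902976 / 465640207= -0.01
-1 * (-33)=33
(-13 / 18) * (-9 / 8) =13 / 16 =0.81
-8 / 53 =-0.15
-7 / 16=-0.44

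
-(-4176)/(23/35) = 146160/23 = 6354.78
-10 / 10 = -1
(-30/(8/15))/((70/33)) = -1485/56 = -26.52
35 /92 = 0.38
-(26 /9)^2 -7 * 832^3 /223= -326552669404 /18063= -18078540.08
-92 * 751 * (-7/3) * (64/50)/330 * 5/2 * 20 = 15476608/495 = 31265.87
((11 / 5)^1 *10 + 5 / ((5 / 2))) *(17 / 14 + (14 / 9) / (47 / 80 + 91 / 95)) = 2629268 / 49329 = 53.30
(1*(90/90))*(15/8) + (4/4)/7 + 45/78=1889/728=2.59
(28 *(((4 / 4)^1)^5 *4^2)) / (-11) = -448 / 11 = -40.73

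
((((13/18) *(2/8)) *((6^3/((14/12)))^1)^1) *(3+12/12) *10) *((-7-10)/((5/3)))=-95472/7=-13638.86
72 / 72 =1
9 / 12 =3 / 4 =0.75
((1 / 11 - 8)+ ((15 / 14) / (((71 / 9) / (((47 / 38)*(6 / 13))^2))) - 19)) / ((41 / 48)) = -430098929544 / 13674984323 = -31.45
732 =732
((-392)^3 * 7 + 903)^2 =177791347702590769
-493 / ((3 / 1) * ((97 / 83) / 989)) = -40468891 / 291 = -139068.35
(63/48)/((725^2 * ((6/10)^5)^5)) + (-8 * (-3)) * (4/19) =428255038958295881/72207065014878384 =5.93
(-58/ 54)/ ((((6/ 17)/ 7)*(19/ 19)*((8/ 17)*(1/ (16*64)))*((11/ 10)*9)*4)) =-9386720/ 8019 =-1170.56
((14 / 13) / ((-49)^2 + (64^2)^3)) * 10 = 140 / 893353228781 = 0.00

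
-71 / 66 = -1.08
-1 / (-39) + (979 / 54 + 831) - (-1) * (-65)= 784.16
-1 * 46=-46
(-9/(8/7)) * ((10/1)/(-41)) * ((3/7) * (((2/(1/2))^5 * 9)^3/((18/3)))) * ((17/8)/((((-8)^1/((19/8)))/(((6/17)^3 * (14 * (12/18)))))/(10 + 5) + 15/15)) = 504049616436.66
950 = 950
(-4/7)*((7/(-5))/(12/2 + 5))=4/55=0.07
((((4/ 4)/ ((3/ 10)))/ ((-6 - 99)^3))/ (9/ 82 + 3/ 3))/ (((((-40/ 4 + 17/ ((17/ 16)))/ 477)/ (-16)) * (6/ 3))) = 34768/ 21068775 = 0.00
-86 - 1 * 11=-97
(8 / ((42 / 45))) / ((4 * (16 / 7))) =15 / 16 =0.94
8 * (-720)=-5760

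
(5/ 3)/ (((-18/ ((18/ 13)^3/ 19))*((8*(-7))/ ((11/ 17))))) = 1485/ 9934834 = 0.00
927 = 927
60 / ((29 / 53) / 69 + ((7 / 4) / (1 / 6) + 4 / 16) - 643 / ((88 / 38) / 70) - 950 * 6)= -9654480 / 4042874393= -0.00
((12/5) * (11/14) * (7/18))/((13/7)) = 0.39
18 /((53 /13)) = 234 /53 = 4.42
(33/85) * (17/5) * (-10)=-66/5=-13.20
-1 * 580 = -580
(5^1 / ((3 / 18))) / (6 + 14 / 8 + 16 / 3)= 360 / 157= 2.29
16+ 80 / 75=256 / 15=17.07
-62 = -62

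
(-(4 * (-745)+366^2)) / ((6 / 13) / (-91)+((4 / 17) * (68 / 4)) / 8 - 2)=309889216 / 3561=87023.09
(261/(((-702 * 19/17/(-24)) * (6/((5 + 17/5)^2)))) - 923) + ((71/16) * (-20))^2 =696288263/98800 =7047.45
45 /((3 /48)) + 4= 724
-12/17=-0.71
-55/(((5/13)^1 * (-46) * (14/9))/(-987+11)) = -314028/161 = -1950.48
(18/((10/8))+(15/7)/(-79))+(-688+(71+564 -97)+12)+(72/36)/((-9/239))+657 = 480.26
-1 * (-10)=10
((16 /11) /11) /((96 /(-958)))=-479 /363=-1.32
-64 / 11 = -5.82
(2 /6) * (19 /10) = 19 /30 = 0.63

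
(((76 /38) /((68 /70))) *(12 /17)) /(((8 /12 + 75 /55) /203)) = 2813580 /19363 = 145.31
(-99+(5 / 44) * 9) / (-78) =1437 / 1144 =1.26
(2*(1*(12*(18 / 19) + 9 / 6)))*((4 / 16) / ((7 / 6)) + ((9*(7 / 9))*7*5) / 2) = 420051 / 133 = 3158.28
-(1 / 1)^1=-1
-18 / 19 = -0.95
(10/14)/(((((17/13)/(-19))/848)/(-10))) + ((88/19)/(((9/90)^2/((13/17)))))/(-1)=87652.54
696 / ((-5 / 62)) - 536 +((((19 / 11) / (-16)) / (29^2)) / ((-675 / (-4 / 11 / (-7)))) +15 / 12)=-4406794067729 / 480820725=-9165.15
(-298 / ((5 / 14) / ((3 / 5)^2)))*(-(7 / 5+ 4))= 1013796 / 625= 1622.07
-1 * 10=-10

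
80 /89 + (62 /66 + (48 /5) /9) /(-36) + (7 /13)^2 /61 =4621048309 /5449955940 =0.85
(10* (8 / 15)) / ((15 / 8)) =128 / 45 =2.84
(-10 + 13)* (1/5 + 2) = 33/5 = 6.60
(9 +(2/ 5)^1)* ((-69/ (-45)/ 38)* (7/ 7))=0.38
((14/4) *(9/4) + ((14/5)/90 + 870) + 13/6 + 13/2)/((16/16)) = 1595831/1800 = 886.57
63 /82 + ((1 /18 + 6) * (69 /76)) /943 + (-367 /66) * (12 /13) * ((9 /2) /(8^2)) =0.41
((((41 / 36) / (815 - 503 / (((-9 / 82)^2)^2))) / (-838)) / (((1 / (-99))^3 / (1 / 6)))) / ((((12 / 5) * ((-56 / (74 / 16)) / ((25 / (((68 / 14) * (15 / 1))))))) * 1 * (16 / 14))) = 6954933429675 / 10613634865594302464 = 0.00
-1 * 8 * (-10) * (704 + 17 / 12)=56433.33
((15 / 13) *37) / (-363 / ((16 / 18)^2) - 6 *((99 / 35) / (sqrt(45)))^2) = -72520000 / 782216721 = -0.09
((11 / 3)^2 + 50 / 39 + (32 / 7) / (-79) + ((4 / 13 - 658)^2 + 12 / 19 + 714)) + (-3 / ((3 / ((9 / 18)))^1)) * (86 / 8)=55394886901391 / 127849176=433283.10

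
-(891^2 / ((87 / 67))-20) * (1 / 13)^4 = -17729429 / 828269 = -21.41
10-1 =9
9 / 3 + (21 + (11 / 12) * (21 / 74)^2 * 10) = 270933 / 10952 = 24.74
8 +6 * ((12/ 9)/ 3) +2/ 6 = 11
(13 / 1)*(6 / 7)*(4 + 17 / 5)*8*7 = 23088 / 5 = 4617.60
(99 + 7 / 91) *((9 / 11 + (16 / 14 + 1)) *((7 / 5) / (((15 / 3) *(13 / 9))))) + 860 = 42611476 / 46475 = 916.87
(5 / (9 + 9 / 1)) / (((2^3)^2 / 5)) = 25 / 1152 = 0.02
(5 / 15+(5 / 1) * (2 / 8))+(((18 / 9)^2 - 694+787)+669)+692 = 17515 / 12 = 1459.58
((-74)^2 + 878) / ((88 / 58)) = 92133 / 22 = 4187.86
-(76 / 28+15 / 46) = -979 / 322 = -3.04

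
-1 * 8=-8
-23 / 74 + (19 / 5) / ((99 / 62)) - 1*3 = -34103 / 36630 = -0.93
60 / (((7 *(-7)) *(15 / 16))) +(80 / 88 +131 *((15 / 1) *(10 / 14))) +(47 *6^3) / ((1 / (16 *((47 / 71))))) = 4168587937 / 38269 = 108928.58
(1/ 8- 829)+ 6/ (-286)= -948257/ 1144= -828.90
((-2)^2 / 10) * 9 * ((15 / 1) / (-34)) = -27 / 17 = -1.59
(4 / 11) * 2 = 0.73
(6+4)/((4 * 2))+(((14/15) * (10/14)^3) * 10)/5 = 1135/588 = 1.93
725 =725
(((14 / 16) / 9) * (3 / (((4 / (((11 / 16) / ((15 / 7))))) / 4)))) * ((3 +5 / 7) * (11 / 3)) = 11011 / 8640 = 1.27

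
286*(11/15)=3146/15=209.73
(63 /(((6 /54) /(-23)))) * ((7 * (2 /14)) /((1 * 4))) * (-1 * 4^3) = 208656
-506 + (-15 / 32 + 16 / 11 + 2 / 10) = -888473 / 1760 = -504.81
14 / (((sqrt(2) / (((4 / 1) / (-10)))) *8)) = -7 *sqrt(2) / 20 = -0.49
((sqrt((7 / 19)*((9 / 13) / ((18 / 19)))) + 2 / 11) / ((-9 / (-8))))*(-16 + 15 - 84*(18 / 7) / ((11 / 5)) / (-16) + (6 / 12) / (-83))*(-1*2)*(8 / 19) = -299776*sqrt(182) / 2029599 - 1199104 / 1717353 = -2.69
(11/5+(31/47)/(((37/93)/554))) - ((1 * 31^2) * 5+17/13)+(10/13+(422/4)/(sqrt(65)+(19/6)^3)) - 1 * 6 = -19339652475686843/4975036696435 - 4922208 * sqrt(65)/44013241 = -3888.24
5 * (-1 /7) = -5 /7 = -0.71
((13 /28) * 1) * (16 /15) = 52 /105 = 0.50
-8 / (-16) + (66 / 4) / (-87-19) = 73 / 212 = 0.34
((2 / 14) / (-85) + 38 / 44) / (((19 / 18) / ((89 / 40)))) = 9037683 / 4974200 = 1.82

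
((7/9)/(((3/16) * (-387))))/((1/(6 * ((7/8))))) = -196/3483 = -0.06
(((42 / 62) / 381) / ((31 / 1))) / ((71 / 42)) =294 / 8665337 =0.00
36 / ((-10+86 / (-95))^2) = 81225 / 268324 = 0.30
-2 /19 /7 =-2 /133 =-0.02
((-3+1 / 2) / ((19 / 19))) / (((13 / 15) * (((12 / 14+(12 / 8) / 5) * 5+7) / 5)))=-2625 / 2327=-1.13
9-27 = -18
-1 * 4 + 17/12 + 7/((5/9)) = 601/60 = 10.02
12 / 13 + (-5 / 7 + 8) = 747 / 91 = 8.21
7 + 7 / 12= 91 / 12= 7.58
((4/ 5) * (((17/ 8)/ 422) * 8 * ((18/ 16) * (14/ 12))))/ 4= 357/ 33760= 0.01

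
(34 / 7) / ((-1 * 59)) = -34 / 413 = -0.08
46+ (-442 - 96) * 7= -3720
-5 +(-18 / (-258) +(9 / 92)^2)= -1790885 / 363952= -4.92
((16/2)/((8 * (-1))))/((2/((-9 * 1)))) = 9/2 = 4.50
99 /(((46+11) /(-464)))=-15312 /19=-805.89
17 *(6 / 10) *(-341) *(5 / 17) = -1023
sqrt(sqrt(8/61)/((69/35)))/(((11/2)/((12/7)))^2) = 192 * 122^(3/4) * sqrt(2415)/8318387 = 0.04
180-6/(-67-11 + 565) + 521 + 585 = 626276/487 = 1285.99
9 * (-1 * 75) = -675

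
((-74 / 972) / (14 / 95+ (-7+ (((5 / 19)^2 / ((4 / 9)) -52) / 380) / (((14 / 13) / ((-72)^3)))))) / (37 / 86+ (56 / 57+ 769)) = -1036703555 / 495996783660026631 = -0.00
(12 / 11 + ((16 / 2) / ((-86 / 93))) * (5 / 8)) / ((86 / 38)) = -77577 / 40678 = -1.91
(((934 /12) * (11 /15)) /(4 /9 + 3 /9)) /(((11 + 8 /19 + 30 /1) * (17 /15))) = 292809 /187306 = 1.56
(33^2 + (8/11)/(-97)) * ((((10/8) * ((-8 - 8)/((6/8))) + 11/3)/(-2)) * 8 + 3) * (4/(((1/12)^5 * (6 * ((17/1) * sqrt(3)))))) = 6103889049600 * sqrt(3)/18139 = 582846130.31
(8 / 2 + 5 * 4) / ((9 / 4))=32 / 3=10.67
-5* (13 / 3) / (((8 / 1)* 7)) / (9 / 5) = -325 / 1512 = -0.21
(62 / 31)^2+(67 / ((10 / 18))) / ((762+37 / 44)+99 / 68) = 5942462 / 1429235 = 4.16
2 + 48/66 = 2.73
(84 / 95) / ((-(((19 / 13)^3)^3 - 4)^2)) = -3148751394654807007612 / 2487451655133885582941685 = -0.00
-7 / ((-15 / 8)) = 56 / 15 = 3.73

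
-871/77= -11.31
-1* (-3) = 3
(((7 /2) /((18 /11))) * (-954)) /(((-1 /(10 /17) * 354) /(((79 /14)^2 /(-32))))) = -18192515 /5392128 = -3.37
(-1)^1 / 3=-1 / 3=-0.33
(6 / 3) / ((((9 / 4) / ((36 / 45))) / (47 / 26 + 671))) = 93296 / 195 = 478.44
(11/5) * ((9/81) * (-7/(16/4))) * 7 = -539/180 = -2.99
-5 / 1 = -5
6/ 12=1/ 2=0.50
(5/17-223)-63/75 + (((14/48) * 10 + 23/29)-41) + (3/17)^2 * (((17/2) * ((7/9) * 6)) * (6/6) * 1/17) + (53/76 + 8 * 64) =3008827918/11942925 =251.93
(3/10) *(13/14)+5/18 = 701/1260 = 0.56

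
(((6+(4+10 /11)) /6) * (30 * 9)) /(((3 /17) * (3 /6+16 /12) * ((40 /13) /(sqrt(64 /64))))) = 59670 /121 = 493.14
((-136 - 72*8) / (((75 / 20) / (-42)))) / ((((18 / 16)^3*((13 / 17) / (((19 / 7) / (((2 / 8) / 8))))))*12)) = 7535853568 / 142155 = 53011.53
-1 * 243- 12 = -255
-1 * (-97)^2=-9409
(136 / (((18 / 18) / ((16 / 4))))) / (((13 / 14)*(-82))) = -3808 / 533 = -7.14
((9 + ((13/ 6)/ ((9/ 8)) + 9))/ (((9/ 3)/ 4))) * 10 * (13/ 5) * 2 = 111904/ 81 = 1381.53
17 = 17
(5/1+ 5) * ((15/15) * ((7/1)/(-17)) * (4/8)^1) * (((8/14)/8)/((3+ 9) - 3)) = -5/306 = -0.02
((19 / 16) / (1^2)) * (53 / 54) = 1007 / 864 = 1.17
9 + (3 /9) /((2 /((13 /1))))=67 /6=11.17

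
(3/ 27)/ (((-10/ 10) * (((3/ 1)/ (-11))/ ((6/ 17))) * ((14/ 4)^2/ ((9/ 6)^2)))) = 22/ 833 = 0.03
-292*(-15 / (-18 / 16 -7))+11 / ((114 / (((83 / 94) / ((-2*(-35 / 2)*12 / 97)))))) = -31539894467 / 58509360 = -539.06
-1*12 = -12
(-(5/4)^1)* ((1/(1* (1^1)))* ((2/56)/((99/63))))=-0.03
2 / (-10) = -1 / 5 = -0.20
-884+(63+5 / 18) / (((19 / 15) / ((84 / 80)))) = -126395 / 152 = -831.55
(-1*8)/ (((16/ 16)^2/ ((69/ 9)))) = -184/ 3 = -61.33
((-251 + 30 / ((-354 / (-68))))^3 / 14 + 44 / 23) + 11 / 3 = -1053487.00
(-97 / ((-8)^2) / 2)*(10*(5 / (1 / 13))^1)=-31525 / 64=-492.58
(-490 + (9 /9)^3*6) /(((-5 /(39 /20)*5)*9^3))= 1573 /30375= 0.05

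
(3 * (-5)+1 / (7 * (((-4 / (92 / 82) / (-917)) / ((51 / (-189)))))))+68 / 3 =-11615 / 5166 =-2.25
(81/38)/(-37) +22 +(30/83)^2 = 213797939/9685934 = 22.07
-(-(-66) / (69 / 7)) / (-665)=22 / 2185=0.01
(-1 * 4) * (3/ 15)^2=-4/ 25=-0.16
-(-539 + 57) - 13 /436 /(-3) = 630469 /1308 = 482.01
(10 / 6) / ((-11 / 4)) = -0.61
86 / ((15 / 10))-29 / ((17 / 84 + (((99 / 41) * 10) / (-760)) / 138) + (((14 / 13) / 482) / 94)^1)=-23148320468740 / 268831679793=-86.11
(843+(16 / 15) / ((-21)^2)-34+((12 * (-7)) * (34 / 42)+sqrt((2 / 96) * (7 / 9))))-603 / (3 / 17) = -17701724 / 6615+sqrt(21) / 36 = -2675.87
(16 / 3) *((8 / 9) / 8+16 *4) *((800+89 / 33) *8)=1956371584 / 891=2195703.24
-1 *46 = -46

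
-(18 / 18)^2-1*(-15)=14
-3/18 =-1/6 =-0.17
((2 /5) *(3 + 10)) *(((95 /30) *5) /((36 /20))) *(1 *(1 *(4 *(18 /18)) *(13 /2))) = 32110 /27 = 1189.26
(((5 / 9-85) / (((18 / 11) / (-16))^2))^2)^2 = 1199819031223844428840960000 / 282429536481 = 4248206636505811.62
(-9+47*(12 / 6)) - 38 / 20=831 / 10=83.10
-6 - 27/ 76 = -483/ 76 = -6.36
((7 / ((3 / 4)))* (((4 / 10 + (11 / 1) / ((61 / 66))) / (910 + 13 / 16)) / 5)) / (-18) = -840448 / 600043275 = -0.00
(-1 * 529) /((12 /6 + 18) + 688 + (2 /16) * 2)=-2116 /2833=-0.75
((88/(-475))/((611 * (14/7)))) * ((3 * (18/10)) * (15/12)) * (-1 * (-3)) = -891/290225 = -0.00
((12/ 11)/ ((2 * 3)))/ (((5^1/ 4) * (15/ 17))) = 136/ 825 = 0.16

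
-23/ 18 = -1.28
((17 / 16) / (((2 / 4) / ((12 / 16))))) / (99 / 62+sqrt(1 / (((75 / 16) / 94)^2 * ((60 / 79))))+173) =1444021171875 / 155446163866736 - 345527550 * sqrt(1185) / 9715385241671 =0.01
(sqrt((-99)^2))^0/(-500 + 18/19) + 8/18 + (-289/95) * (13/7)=-295506461/56749770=-5.21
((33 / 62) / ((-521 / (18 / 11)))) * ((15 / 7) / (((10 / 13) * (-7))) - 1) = 3699 / 1582798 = 0.00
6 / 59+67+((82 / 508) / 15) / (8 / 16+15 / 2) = 120672739 / 1798320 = 67.10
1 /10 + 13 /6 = 34 /15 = 2.27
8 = 8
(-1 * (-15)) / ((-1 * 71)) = -15 / 71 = -0.21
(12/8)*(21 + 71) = 138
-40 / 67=-0.60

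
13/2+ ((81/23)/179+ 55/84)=2481121/345828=7.17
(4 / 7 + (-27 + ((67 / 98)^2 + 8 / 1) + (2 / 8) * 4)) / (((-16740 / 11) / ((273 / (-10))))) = -4658797 / 15311520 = -0.30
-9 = -9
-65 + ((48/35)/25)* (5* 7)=-1577/25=-63.08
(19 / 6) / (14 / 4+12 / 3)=19 / 45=0.42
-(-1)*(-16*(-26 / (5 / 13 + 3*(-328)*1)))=-5408 / 12787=-0.42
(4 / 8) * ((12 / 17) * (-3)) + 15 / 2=219 / 34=6.44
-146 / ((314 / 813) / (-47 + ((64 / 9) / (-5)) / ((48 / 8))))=126156191 / 7065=17856.50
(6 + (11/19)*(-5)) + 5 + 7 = 287/19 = 15.11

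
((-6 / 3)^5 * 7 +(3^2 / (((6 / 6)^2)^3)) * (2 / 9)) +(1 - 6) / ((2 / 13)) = -509 / 2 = -254.50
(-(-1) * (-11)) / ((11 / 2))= -2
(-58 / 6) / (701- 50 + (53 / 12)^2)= -1392 / 96553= -0.01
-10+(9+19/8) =1.38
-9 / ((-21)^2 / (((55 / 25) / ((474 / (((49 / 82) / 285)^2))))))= -539 / 1294391853000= -0.00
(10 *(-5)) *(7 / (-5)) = 70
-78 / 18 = -13 / 3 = -4.33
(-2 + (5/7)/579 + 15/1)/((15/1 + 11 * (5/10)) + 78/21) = 0.54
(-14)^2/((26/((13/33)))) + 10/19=3.50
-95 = -95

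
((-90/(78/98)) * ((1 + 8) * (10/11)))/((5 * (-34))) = 13230/2431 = 5.44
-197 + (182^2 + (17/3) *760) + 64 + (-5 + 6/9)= 111880/3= 37293.33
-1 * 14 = -14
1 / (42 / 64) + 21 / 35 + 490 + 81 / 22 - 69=985921 / 2310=426.81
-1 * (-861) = 861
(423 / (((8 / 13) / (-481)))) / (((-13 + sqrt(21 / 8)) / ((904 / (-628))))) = -7771065822 / 208967 - 298887147 * sqrt(42) / 417934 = -41822.73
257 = 257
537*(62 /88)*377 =6275919 /44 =142634.52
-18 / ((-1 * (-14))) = -9 / 7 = -1.29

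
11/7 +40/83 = 1193/581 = 2.05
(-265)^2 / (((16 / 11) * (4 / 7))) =5407325 / 64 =84489.45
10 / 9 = 1.11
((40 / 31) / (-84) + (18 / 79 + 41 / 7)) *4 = 1248620 / 51429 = 24.28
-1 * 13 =-13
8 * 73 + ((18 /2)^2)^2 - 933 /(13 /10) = 83555 /13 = 6427.31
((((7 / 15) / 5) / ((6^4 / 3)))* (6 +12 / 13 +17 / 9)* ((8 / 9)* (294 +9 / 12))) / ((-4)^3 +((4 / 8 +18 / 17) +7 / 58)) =-466095511 / 58234269600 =-0.01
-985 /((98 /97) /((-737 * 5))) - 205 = 352063235 /98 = 3592481.99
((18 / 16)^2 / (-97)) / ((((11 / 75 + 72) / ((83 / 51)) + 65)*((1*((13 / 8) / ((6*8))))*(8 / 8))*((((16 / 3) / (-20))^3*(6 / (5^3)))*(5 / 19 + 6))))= 1347226171875 / 2178731830912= 0.62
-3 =-3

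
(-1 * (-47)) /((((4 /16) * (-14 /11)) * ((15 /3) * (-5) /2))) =2068 /175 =11.82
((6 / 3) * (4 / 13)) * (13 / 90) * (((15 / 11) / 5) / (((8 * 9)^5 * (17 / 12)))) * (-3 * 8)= -1 / 4711322880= -0.00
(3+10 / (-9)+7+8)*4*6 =405.33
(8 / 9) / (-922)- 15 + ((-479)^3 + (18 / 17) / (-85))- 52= -109902306.01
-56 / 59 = -0.95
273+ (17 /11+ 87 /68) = 275.82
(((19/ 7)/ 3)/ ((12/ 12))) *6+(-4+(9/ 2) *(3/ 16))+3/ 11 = 6271/ 2464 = 2.55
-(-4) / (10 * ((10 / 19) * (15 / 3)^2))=19 / 625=0.03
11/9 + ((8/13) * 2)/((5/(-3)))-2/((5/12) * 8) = -0.12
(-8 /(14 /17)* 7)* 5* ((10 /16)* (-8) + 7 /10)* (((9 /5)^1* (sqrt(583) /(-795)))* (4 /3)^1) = -5848* sqrt(583) /1325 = -106.57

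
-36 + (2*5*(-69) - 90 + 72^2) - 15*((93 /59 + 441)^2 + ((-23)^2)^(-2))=-2857832320051047 /974126521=-2933738.34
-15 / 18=-5 / 6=-0.83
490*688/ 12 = 84280/ 3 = 28093.33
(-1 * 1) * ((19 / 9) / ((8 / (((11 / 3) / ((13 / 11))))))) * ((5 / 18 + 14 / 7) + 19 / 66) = -26543 / 12636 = -2.10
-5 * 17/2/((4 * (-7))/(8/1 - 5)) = 255/56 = 4.55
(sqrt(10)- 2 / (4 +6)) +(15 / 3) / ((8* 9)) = -47 / 360 +sqrt(10) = 3.03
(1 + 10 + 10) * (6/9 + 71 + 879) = 19964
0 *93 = 0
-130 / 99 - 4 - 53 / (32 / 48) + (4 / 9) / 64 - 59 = -227789 / 1584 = -143.81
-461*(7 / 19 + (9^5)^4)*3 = -319466975267638918113558 / 19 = -16814051329875732532292.53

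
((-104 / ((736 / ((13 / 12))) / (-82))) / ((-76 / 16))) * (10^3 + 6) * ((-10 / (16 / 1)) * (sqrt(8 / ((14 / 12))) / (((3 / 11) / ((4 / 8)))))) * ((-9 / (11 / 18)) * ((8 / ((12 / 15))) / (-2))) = 784189575 * sqrt(21) / 6118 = 587382.82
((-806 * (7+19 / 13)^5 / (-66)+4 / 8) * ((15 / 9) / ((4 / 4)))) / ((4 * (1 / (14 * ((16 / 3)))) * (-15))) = -2541679999124 / 2313441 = -1098657.80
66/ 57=22/ 19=1.16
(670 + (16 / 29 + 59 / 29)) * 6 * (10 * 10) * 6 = 70218000 / 29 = 2421310.34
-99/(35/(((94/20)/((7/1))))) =-1.90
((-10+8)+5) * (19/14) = 57/14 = 4.07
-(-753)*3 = 2259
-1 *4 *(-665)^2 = -1768900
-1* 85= -85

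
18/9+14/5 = 24/5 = 4.80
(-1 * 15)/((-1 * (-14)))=-15/14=-1.07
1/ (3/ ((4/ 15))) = 4/ 45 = 0.09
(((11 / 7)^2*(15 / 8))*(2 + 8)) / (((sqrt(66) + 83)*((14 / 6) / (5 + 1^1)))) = 6779025 / 4680578 - 81675*sqrt(66) / 4680578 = 1.31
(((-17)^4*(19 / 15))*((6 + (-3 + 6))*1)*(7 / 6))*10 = 11108293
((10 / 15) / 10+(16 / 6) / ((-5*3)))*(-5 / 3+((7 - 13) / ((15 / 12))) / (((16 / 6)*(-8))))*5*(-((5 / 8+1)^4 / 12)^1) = -4941053 / 10616832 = -0.47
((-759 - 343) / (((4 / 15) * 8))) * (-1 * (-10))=-41325 / 8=-5165.62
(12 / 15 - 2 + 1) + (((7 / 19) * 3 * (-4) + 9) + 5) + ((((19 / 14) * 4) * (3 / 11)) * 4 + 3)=133872 / 7315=18.30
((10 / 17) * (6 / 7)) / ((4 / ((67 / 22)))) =1005 / 2618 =0.38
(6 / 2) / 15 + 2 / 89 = 99 / 445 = 0.22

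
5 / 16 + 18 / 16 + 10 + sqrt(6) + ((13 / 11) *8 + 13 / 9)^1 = sqrt(6) + 35381 / 1584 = 24.79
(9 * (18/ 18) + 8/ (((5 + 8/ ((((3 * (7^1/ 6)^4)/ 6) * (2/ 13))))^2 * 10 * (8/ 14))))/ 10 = 484827913526/ 538675263025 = 0.90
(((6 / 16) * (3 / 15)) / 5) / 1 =3 / 200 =0.02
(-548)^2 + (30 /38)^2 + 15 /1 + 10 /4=216832573 /722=300322.12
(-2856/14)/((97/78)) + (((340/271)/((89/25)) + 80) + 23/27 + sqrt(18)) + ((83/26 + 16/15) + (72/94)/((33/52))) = -328478584685231/4245498495810 + 3*sqrt(2) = -73.13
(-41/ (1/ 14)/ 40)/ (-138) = 287/ 2760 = 0.10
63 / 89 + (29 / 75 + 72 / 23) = 648638 / 153525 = 4.22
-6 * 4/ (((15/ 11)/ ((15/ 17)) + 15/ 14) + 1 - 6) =10.07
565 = 565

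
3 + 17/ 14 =59/ 14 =4.21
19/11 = 1.73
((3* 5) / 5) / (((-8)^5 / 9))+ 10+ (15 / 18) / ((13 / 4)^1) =13106147 / 1277952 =10.26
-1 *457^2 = -208849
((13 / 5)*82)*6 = 6396 / 5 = 1279.20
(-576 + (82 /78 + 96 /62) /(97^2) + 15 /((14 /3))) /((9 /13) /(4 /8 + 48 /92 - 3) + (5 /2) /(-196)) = 33204057481868 /21026264073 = 1579.17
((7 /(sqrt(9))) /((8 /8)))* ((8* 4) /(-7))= -32 /3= -10.67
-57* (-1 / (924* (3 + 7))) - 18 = -55421 / 3080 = -17.99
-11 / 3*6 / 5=-22 / 5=-4.40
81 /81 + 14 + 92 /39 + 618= 635.36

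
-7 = -7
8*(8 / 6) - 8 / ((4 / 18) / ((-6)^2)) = -1285.33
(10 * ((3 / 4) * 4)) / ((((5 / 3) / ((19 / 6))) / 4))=228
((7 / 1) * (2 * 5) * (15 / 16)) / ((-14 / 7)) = -525 / 16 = -32.81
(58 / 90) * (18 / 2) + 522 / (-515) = 493 / 103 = 4.79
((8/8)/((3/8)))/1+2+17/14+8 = 583/42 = 13.88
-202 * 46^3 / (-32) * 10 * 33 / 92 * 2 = 8815785 / 2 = 4407892.50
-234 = -234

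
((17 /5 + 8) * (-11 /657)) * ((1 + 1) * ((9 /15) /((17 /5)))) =-418 /6205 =-0.07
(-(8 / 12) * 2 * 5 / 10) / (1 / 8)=-16 / 3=-5.33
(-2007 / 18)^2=49729 / 4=12432.25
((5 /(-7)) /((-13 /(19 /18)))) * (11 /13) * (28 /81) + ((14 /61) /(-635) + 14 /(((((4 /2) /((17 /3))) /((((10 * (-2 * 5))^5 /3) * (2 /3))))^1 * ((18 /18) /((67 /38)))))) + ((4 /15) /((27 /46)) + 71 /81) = -14092102492527822986549 /90671623965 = -155419103312.49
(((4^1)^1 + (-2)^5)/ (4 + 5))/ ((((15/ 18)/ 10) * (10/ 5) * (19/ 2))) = -112/ 57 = -1.96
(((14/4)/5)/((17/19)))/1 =133/170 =0.78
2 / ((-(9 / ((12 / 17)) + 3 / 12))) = -2 / 13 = -0.15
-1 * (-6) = 6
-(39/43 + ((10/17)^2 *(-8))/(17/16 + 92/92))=178457/410091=0.44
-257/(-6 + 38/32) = 4112/77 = 53.40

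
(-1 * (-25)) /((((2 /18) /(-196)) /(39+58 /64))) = -14078925 /8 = -1759865.62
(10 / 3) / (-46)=-5 / 69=-0.07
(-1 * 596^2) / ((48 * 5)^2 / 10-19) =-355216 / 5741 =-61.87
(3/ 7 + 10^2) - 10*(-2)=843/ 7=120.43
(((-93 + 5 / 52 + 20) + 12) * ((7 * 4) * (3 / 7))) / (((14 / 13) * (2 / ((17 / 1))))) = -161517 / 28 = -5768.46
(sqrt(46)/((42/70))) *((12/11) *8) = 160 *sqrt(46)/11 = 98.65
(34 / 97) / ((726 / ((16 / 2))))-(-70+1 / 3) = 69.67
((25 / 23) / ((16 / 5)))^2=15625 / 135424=0.12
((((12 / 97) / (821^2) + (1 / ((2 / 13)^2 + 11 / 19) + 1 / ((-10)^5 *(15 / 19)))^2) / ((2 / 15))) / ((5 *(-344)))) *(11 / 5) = -74152320056791329040729547 / 2807095416483060000000000000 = -0.03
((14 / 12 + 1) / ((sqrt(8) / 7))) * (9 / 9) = 91 * sqrt(2) / 24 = 5.36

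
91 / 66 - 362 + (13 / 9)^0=-23735 / 66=-359.62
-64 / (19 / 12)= -768 / 19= -40.42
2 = 2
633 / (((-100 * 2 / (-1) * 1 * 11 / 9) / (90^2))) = 461457 / 22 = 20975.32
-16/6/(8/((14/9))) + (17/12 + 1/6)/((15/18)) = 373/270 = 1.38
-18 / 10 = -9 / 5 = -1.80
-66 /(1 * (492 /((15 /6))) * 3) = -55 /492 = -0.11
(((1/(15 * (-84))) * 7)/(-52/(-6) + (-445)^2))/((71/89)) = -89/2530870260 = -0.00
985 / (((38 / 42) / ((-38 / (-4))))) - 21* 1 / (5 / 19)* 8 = 97041 / 10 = 9704.10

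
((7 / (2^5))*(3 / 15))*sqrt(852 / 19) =7*sqrt(4047) / 1520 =0.29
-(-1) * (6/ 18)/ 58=1/ 174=0.01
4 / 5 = 0.80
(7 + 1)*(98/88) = 98/11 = 8.91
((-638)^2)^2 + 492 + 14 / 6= 497054455291 / 3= 165684818430.33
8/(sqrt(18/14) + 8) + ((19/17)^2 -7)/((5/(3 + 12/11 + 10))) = -21193966/1395581 -24* sqrt(7)/439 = -15.33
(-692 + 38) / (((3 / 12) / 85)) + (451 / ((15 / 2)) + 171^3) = 71668667 / 15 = 4777911.13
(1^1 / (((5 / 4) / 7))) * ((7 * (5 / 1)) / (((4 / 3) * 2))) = 147 / 2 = 73.50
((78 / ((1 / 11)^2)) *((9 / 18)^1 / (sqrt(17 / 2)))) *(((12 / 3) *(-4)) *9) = -679536 *sqrt(34) / 17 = -233078.93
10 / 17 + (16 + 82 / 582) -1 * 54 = -184379 / 4947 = -37.27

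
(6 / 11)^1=6 / 11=0.55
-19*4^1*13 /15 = -988 /15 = -65.87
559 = 559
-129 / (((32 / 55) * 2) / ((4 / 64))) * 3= -21285 / 1024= -20.79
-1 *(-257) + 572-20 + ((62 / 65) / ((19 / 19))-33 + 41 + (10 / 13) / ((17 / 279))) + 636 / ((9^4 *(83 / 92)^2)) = 830.70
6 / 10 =3 / 5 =0.60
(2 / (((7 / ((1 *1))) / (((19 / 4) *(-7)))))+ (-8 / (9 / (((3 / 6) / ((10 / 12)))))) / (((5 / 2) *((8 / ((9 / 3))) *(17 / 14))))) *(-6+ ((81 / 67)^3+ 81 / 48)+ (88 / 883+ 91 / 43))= 489648626343973 / 155307516719200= 3.15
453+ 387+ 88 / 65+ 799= 1640.35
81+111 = 192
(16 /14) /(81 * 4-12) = 1 /273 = 0.00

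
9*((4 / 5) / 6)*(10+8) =108 / 5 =21.60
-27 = -27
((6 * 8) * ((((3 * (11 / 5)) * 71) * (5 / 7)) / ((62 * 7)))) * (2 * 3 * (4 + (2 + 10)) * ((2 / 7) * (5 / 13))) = 390.53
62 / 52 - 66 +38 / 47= -78207 / 1222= -64.00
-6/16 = -3/8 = -0.38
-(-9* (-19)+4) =-175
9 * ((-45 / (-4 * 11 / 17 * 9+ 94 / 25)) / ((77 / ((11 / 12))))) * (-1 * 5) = -286875 / 232456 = -1.23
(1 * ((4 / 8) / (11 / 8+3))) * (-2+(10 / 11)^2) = -568 / 4235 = -0.13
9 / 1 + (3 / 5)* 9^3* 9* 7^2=964512 / 5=192902.40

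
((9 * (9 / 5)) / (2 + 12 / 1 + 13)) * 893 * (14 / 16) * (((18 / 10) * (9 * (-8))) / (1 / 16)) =-24303888 / 25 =-972155.52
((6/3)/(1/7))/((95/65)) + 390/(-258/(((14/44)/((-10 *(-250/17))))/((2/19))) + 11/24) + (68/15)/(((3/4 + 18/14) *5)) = 2238244538782/223975513575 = 9.99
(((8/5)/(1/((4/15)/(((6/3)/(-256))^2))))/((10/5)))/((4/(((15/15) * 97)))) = 6356992/75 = 84759.89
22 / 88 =1 / 4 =0.25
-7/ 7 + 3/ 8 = -5/ 8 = -0.62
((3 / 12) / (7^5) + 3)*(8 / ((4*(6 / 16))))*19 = 15328060 / 50421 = 304.00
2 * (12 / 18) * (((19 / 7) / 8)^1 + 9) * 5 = 2615 / 42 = 62.26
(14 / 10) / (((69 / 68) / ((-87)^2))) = 1200948 / 115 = 10443.03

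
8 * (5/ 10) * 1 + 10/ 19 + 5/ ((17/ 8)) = 6.88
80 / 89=0.90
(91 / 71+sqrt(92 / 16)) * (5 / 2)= 455 / 142+5 * sqrt(23) / 4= 9.20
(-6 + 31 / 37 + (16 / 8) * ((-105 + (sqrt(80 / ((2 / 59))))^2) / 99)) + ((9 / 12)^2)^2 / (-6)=6877921 / 170496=40.34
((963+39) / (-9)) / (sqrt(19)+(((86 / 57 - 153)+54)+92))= 180861 * sqrt(19) / 18119+993149 / 18119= 98.32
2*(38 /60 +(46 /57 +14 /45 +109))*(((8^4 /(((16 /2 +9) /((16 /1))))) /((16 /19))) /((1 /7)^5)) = 2607508434944 /153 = 17042538790.48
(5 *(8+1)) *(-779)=-35055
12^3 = 1728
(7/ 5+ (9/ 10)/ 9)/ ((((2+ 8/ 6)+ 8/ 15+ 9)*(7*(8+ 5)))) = 0.00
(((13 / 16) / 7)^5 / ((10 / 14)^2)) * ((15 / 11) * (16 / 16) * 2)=1113879 / 9890693120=0.00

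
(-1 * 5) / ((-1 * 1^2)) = 5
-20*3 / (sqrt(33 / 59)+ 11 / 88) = 28320 / 2053 - 3840*sqrt(1947) / 2053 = -68.74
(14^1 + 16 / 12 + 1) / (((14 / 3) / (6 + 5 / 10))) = 91 / 4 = 22.75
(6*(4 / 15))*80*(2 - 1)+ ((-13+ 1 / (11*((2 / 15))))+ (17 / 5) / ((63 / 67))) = 826733 / 6930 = 119.30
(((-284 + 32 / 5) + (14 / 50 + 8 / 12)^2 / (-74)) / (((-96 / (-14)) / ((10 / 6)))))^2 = 654306731968090369 / 143712144000000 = 4552.90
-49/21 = -7/3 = -2.33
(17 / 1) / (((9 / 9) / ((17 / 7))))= 289 / 7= 41.29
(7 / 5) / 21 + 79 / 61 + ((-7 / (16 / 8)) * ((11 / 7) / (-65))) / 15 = 54217 / 39650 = 1.37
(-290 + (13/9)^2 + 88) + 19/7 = -111812/567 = -197.20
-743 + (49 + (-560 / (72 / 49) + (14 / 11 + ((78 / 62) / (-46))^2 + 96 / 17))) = -3655711454773 / 3422340108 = -1068.19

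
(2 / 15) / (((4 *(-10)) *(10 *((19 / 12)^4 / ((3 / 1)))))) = -2592 / 16290125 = -0.00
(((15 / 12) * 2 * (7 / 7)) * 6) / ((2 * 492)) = 5 / 328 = 0.02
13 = 13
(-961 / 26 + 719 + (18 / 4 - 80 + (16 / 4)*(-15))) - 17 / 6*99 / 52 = 56279 / 104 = 541.14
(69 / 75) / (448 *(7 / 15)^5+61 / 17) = 11876625 / 174323987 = 0.07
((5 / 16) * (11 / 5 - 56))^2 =72361 / 256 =282.66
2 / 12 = 1 / 6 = 0.17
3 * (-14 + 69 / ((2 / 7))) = 1365 / 2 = 682.50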